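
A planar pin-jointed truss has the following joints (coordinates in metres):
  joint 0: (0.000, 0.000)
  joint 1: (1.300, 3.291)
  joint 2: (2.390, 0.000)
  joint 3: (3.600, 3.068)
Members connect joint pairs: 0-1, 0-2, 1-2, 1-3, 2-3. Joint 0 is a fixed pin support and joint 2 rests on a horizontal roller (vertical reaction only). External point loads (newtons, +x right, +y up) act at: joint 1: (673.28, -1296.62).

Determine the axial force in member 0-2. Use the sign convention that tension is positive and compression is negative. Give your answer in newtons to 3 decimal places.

N=4 nodes, M=5 members, R=3 reactions → 2N=8, M+R=8
member 0 (0-1): L=3.5385, (cx,cy)=(0.3674,0.9301)
member 1 (0-2): L=2.3900, (cx,cy)=(1.0000,0.0000)
member 2 (1-2): L=3.4668, (cx,cy)=(0.3144,-0.9493)
member 3 (1-3): L=2.3108, (cx,cy)=(0.9953,-0.0965)
member 4 (2-3): L=3.2980, (cx,cy)=(0.3669,0.9303)
solve A·x = −loads:
  F[0-1] = +360.9986 N (tension)
  F[0-2] = +540.6521 N (tension)
  F[1-2] = -1719.5770 N (compression)
  F[1-3] = -0.0000 N (tension)
  F[2-3] = +0.0000 N (tension)
  Rx@0 = -673.2800 N
  Ry@0 = -335.7526 N
  Ry@2 = +1632.3726 N

540.652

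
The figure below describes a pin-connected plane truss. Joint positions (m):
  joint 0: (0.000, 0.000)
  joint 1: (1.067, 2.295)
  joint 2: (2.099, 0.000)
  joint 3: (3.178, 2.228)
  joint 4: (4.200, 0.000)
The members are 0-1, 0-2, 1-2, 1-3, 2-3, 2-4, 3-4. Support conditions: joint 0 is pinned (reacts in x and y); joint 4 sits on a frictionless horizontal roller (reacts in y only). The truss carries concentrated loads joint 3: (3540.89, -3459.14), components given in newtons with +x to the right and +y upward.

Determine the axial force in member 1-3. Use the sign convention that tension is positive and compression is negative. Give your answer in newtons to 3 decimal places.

N=5 nodes, M=7 members, R=3 reactions → 2N=10, M+R=10
member 0 (0-1): L=2.5309, (cx,cy)=(0.4216,0.9068)
member 1 (0-2): L=2.0990, (cx,cy)=(1.0000,0.0000)
member 2 (1-2): L=2.5164, (cx,cy)=(0.4101,-0.9120)
member 3 (1-3): L=2.1121, (cx,cy)=(0.9995,-0.0317)
member 4 (2-3): L=2.4755, (cx,cy)=(0.4359,0.9000)
member 5 (2-4): L=2.1010, (cx,cy)=(1.0000,0.0000)
member 6 (3-4): L=2.4512, (cx,cy)=(0.4169,-0.9089)
solve A·x = −loads:
  F[0-1] = +1143.1933 N (tension)
  F[0-2] = +3058.9343 N (tension)
  F[1-2] = -1170.0901 N (compression)
  F[1-3] = +962.3136 N (tension)
  F[2-3] = +1185.7197 N (tension)
  F[2-4] = +2062.2445 N (tension)
  F[3-4] = -4946.1939 N (compression)
  Rx@0 = -3540.8900 N
  Ry@0 = -1036.6338 N
  Ry@4 = +4495.7738 N

962.314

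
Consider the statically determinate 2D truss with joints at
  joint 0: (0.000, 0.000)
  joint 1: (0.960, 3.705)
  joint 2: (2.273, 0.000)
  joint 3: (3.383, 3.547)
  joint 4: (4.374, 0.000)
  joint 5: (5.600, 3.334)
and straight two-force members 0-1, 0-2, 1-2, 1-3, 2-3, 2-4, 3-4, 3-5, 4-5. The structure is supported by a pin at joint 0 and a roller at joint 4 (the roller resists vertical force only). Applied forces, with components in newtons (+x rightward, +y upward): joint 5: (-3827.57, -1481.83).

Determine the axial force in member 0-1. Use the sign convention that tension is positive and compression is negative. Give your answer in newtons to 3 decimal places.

N=6 nodes, M=9 members, R=3 reactions → 2N=12, M+R=12
member 0 (0-1): L=3.8274, (cx,cy)=(0.2508,0.9680)
member 1 (0-2): L=2.2730, (cx,cy)=(1.0000,0.0000)
member 2 (1-2): L=3.9308, (cx,cy)=(0.3340,-0.9426)
member 3 (1-3): L=2.4281, (cx,cy)=(0.9979,-0.0651)
member 4 (2-3): L=3.7166, (cx,cy)=(0.2987,0.9544)
member 5 (2-4): L=2.1010, (cx,cy)=(1.0000,0.0000)
member 6 (3-4): L=3.6828, (cx,cy)=(0.2691,-0.9631)
member 7 (3-5): L=2.2272, (cx,cy)=(0.9954,-0.0956)
member 8 (4-5): L=3.5523, (cx,cy)=(0.3451,0.9386)
solve A·x = −loads:
  F[0-1] = -2584.7777 N (compression)
  F[0-2] = -3179.2402 N (compression)
  F[1-2] = +2763.3343 N (tension)
  F[1-3] = -1574.7059 N (compression)
  F[2-3] = -2729.1732 N (compression)
  F[2-4] = -1441.1121 N (compression)
  F[3-4] = +2914.2591 N (tension)
  F[3-5] = -3185.2441 N (compression)
  F[4-5] = -1903.4081 N (compression)
  Rx@0 = +3827.5700 N
  Ry@0 = +2502.1479 N
  Ry@4 = -1020.3179 N

-2584.778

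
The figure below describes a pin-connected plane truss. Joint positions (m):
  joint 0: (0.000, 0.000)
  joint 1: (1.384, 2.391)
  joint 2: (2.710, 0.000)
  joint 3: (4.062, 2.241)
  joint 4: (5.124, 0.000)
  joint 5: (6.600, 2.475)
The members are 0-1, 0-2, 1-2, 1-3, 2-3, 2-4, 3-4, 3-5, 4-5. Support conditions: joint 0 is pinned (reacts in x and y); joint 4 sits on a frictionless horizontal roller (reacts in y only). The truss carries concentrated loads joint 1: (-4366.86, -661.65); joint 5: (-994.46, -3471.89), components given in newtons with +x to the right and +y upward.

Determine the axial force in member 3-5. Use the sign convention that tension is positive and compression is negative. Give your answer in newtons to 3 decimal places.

N=6 nodes, M=9 members, R=3 reactions → 2N=12, M+R=12
member 0 (0-1): L=2.7627, (cx,cy)=(0.5010,0.8655)
member 1 (0-2): L=2.7100, (cx,cy)=(1.0000,0.0000)
member 2 (1-2): L=2.7341, (cx,cy)=(0.4850,-0.8745)
member 3 (1-3): L=2.6822, (cx,cy)=(0.9984,-0.0559)
member 4 (2-3): L=2.6172, (cx,cy)=(0.5166,0.8562)
member 5 (2-4): L=2.4140, (cx,cy)=(1.0000,0.0000)
member 6 (3-4): L=2.4799, (cx,cy)=(0.4282,-0.9037)
member 7 (3-5): L=2.5488, (cx,cy)=(0.9958,0.0918)
member 8 (4-5): L=2.8817, (cx,cy)=(0.5122,0.8589)
solve A·x = −loads:
  F[0-1] = -2311.9070 N (compression)
  F[0-2] = -4203.1357 N (compression)
  F[1-2] = +1368.3848 N (tension)
  F[1-3] = +2549.0110 N (tension)
  F[2-3] = -1397.5926 N (compression)
  F[2-4] = -2817.5229 N (compression)
  F[3-4] = +1598.1750 N (tension)
  F[3-5] = +1143.4861 N (tension)
  F[4-5] = -4164.6373 N (compression)
  Rx@0 = +5361.3200 N
  Ry@0 = +2000.8806 N
  Ry@4 = +2132.6594 N

1143.486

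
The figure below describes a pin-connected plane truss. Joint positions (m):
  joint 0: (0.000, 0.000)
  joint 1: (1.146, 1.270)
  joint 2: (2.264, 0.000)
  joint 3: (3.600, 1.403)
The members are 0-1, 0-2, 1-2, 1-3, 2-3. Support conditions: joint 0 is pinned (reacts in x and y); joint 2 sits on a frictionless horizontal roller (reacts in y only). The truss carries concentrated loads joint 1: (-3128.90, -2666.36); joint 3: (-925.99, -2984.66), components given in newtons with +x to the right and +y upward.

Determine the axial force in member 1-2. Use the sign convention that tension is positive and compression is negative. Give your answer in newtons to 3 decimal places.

N=4 nodes, M=5 members, R=3 reactions → 2N=8, M+R=8
member 0 (0-1): L=1.7106, (cx,cy)=(0.6699,0.7424)
member 1 (0-2): L=2.2640, (cx,cy)=(1.0000,0.0000)
member 2 (1-2): L=1.6920, (cx,cy)=(0.6608,-0.7506)
member 3 (1-3): L=2.4576, (cx,cy)=(0.9985,0.0541)
member 4 (2-3): L=1.9373, (cx,cy)=(0.6896,0.7242)
solve A·x = −loads:
  F[0-1] = -2538.2226 N (compression)
  F[0-2] = -2354.4507 N (compression)
  F[1-2] = -895.8590 N (compression)
  F[1-3] = +2023.3747 N (tension)
  F[2-3] = -4272.5988 N (compression)
  Rx@0 = +4054.8900 N
  Ry@0 = +1884.4310 N
  Ry@2 = +3766.5890 N

-895.859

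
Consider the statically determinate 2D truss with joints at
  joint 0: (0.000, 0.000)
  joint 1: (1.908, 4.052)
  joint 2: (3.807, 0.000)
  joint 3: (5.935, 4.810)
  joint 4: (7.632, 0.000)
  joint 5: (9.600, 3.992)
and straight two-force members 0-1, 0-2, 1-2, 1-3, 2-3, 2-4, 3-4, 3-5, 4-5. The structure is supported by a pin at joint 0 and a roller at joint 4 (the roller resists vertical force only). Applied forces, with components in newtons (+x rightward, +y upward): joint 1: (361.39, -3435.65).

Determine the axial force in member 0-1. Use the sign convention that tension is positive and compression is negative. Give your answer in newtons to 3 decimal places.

-2636.036

N=6 nodes, M=9 members, R=3 reactions → 2N=12, M+R=12
member 0 (0-1): L=4.4787, (cx,cy)=(0.4260,0.9047)
member 1 (0-2): L=3.8070, (cx,cy)=(1.0000,0.0000)
member 2 (1-2): L=4.4749, (cx,cy)=(0.4244,-0.9055)
member 3 (1-3): L=4.0977, (cx,cy)=(0.9827,0.1850)
member 4 (2-3): L=5.2597, (cx,cy)=(0.4046,0.9145)
member 5 (2-4): L=3.8250, (cx,cy)=(1.0000,0.0000)
member 6 (3-4): L=5.1006, (cx,cy)=(0.3327,-0.9430)
member 7 (3-5): L=3.7552, (cx,cy)=(0.9760,-0.2178)
member 8 (4-5): L=4.4507, (cx,cy)=(0.4422,0.8969)
solve A·x = −loads:
  F[0-1] = -2636.0356 N (compression)
  F[0-2] = +1484.3730 N (tension)
  F[1-2] = -1349.9360 N (compression)
  F[1-3] = -927.5141 N (compression)
  F[2-3] = +1336.6373 N (tension)
  F[2-4] = +370.7231 N (tension)
  F[3-4] = -1114.2619 N (compression)
  F[3-5] = +0.0000 N (tension)
  F[4-5] = -0.0000 N (compression)
  Rx@0 = -361.3900 N
  Ry@0 = +2384.8674 N
  Ry@4 = +1050.7826 N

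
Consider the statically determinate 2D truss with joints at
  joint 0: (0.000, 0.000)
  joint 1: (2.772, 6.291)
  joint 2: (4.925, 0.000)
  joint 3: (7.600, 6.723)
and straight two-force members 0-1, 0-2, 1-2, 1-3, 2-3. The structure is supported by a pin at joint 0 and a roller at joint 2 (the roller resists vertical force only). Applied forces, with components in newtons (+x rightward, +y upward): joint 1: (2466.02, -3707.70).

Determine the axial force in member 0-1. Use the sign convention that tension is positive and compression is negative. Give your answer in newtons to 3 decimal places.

N=4 nodes, M=5 members, R=3 reactions → 2N=8, M+R=8
member 0 (0-1): L=6.8746, (cx,cy)=(0.4032,0.9151)
member 1 (0-2): L=4.9250, (cx,cy)=(1.0000,0.0000)
member 2 (1-2): L=6.6492, (cx,cy)=(0.3238,-0.9461)
member 3 (1-3): L=4.8473, (cx,cy)=(0.9960,0.0891)
member 4 (2-3): L=7.2356, (cx,cy)=(0.3697,0.9292)
solve A·x = −loads:
  F[0-1] = +1671.0127 N (tension)
  F[0-2] = +1792.2323 N (tension)
  F[1-2] = -5535.0405 N (compression)
  F[1-3] = -0.0000 N (compression)
  F[2-3] = +0.0000 N (tension)
  Rx@0 = -2466.0200 N
  Ry@0 = -1529.1480 N
  Ry@2 = +5236.8480 N

1671.013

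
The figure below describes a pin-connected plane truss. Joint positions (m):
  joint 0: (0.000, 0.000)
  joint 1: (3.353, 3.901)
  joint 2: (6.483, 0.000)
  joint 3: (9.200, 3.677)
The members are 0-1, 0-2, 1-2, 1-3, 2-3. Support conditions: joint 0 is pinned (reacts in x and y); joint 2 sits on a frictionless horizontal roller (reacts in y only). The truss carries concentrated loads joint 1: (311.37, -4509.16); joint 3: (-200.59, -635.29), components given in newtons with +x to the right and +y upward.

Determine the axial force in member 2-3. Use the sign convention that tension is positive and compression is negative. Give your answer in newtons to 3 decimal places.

N=4 nodes, M=5 members, R=3 reactions → 2N=8, M+R=8
member 0 (0-1): L=5.1440, (cx,cy)=(0.6518,0.7584)
member 1 (0-2): L=6.4830, (cx,cy)=(1.0000,0.0000)
member 2 (1-2): L=5.0015, (cx,cy)=(0.6258,-0.7800)
member 3 (1-3): L=5.8513, (cx,cy)=(0.9993,-0.0383)
member 4 (2-3): L=4.5719, (cx,cy)=(0.5943,0.8043)
solve A·x = −loads:
  F[0-1] = -2422.5704 N (compression)
  F[0-2] = +1689.8874 N (tension)
  F[1-2] = -3438.5723 N (compression)
  F[1-3] = +261.6280 N (tension)
  F[2-3] = -777.4549 N (compression)
  Rx@0 = -110.7800 N
  Ry@0 = +1837.1900 N
  Ry@2 = +3307.2600 N

-777.455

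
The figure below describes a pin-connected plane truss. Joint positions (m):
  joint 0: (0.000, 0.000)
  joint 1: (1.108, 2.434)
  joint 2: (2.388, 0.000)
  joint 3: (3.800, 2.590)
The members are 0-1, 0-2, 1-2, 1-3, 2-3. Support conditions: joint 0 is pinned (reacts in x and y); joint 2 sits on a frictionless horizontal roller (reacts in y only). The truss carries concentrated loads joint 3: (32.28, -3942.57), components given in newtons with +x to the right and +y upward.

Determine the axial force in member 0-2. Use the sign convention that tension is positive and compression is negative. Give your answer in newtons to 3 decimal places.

-1044.862

N=4 nodes, M=5 members, R=3 reactions → 2N=8, M+R=8
member 0 (0-1): L=2.6743, (cx,cy)=(0.4143,0.9101)
member 1 (0-2): L=2.3880, (cx,cy)=(1.0000,0.0000)
member 2 (1-2): L=2.7500, (cx,cy)=(0.4654,-0.8851)
member 3 (1-3): L=2.6965, (cx,cy)=(0.9983,0.0579)
member 4 (2-3): L=2.9499, (cx,cy)=(0.4787,0.8780)
solve A·x = −loads:
  F[0-1] = +2599.8448 N (tension)
  F[0-2] = -1044.8617 N (compression)
  F[1-2] = -2525.9540 N (compression)
  F[1-3] = +2256.6180 N (tension)
  F[2-3] = -4639.0940 N (compression)
  Rx@0 = -32.2800 N
  Ry@0 = -2366.2119 N
  Ry@2 = +6308.7819 N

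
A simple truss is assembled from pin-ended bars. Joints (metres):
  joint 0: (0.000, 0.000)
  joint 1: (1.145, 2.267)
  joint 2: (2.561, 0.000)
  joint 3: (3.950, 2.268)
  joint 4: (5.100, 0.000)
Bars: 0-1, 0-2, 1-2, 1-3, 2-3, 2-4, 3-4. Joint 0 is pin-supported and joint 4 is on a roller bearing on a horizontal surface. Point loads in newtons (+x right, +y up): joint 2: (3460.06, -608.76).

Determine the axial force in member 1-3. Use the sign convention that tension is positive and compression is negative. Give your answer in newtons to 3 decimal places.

N=5 nodes, M=7 members, R=3 reactions → 2N=10, M+R=10
member 0 (0-1): L=2.5397, (cx,cy)=(0.4508,0.8926)
member 1 (0-2): L=2.5610, (cx,cy)=(1.0000,0.0000)
member 2 (1-2): L=2.6729, (cx,cy)=(0.5298,-0.8481)
member 3 (1-3): L=2.8050, (cx,cy)=(1.0000,0.0004)
member 4 (2-3): L=2.6595, (cx,cy)=(0.5223,0.8528)
member 5 (2-4): L=2.5390, (cx,cy)=(1.0000,0.0000)
member 6 (3-4): L=2.5429, (cx,cy)=(0.4522,-0.8919)
solve A·x = −loads:
  F[0-1] = -339.5295 N (compression)
  F[0-2] = +3613.1309 N (tension)
  F[1-2] = +357.1852 N (tension)
  F[1-3] = -342.2946 N (compression)
  F[2-3] = +358.6097 N (tension)
  F[2-4] = +155.0031 N (tension)
  F[3-4] = -342.7450 N (compression)
  Rx@0 = -3460.0600 N
  Ry@0 = +303.0670 N
  Ry@4 = +305.6930 N

-342.295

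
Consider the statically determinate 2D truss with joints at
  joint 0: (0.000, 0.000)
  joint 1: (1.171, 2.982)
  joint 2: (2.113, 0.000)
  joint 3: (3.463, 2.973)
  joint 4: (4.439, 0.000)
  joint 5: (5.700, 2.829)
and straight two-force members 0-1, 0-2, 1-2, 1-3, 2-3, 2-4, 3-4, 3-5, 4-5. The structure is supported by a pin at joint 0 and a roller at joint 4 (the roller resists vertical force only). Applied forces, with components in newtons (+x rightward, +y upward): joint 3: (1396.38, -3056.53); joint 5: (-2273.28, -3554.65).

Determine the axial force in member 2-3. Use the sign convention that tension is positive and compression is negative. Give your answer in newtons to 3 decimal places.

-193.627

N=6 nodes, M=9 members, R=3 reactions → 2N=12, M+R=12
member 0 (0-1): L=3.2037, (cx,cy)=(0.3655,0.9308)
member 1 (0-2): L=2.1130, (cx,cy)=(1.0000,0.0000)
member 2 (1-2): L=3.1272, (cx,cy)=(0.3012,-0.9536)
member 3 (1-3): L=2.2920, (cx,cy)=(1.0000,-0.0039)
member 4 (2-3): L=3.2652, (cx,cy)=(0.4135,0.9105)
member 5 (2-4): L=2.3260, (cx,cy)=(1.0000,0.0000)
member 6 (3-4): L=3.1291, (cx,cy)=(0.3119,-0.9501)
member 7 (3-5): L=2.2416, (cx,cy)=(0.9979,-0.0642)
member 8 (4-5): L=3.0973, (cx,cy)=(0.4071,0.9134)
solve A·x = −loads:
  F[0-1] = -188.8821 N (compression)
  F[0-2] = -807.8603 N (compression)
  F[1-2] = +184.8896 N (tension)
  F[1-3] = -124.7336 N (compression)
  F[2-3] = -193.6272 N (compression)
  F[2-4] = -672.1108 N (compression)
  F[3-4] = -2986.6105 N (compression)
  F[3-5] = -671.0009 N (compression)
  F[4-5] = -3938.9819 N (compression)
  Rx@0 = +876.9000 N
  Ry@0 = +175.8123 N
  Ry@4 = +6435.3677 N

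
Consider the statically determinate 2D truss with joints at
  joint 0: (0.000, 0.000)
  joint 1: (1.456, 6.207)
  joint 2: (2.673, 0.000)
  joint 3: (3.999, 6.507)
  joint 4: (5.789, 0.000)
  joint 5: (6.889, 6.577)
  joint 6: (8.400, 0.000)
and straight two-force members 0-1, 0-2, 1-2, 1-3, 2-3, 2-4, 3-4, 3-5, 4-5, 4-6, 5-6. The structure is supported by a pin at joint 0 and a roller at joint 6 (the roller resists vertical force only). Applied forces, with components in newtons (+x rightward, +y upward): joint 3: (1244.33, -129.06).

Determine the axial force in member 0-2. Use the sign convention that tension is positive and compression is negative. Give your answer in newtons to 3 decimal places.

1034.083

N=7 nodes, M=11 members, R=3 reactions → 2N=14, M+R=14
member 0 (0-1): L=6.3755, (cx,cy)=(0.2284,0.9736)
member 1 (0-2): L=2.6730, (cx,cy)=(1.0000,0.0000)
member 2 (1-2): L=6.3252, (cx,cy)=(0.1924,-0.9813)
member 3 (1-3): L=2.5606, (cx,cy)=(0.9931,0.1172)
member 4 (2-3): L=6.6407, (cx,cy)=(0.1997,0.9799)
member 5 (2-4): L=3.1160, (cx,cy)=(1.0000,0.0000)
member 6 (3-4): L=6.7487, (cx,cy)=(0.2652,-0.9642)
member 7 (3-5): L=2.8908, (cx,cy)=(0.9997,0.0242)
member 8 (4-5): L=6.6684, (cx,cy)=(0.1650,0.9863)
member 9 (4-6): L=2.6110, (cx,cy)=(1.0000,0.0000)
member 10 (5-6): L=6.7483, (cx,cy)=(0.2239,-0.9746)
solve A·x = −loads:
  F[0-1] = +920.6222 N (tension)
  F[0-2] = +1034.0831 N (tension)
  F[1-2] = -868.0061 N (compression)
  F[1-3] = +379.8722 N (tension)
  F[2-3] = +869.2939 N (tension)
  F[2-4] = +693.4961 N (tension)
  F[3-4] = -1073.7091 N (compression)
  F[3-5] = -408.8300 N (compression)
  F[4-5] = +1049.6321 N (tension)
  F[4-6] = +235.5646 N (tension)
  F[5-6] = -1052.0645 N (compression)
  Rx@0 = -1244.3300 N
  Ry@0 = -896.2931 N
  Ry@6 = +1025.3531 N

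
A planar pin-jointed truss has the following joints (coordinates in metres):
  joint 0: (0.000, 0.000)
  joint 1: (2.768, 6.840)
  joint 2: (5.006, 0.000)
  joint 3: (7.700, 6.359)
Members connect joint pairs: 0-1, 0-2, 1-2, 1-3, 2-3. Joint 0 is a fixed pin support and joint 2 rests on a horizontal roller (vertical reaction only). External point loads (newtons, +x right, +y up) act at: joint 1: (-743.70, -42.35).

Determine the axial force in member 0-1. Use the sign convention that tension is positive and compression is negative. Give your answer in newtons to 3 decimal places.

-1116.639

N=4 nodes, M=5 members, R=3 reactions → 2N=8, M+R=8
member 0 (0-1): L=7.3788, (cx,cy)=(0.3751,0.9270)
member 1 (0-2): L=5.0060, (cx,cy)=(1.0000,0.0000)
member 2 (1-2): L=7.1968, (cx,cy)=(0.3110,-0.9504)
member 3 (1-3): L=4.9554, (cx,cy)=(0.9953,-0.0971)
member 4 (2-3): L=6.9061, (cx,cy)=(0.3901,0.9208)
solve A·x = −loads:
  F[0-1] = -1116.6393 N (compression)
  F[0-2] = -324.8193 N (compression)
  F[1-2] = +1044.5338 N (tension)
  F[1-3] = -0.0000 N (tension)
  F[2-3] = +0.0000 N (tension)
  Rx@0 = +743.7000 N
  Ry@0 = +1035.0953 N
  Ry@2 = -992.7453 N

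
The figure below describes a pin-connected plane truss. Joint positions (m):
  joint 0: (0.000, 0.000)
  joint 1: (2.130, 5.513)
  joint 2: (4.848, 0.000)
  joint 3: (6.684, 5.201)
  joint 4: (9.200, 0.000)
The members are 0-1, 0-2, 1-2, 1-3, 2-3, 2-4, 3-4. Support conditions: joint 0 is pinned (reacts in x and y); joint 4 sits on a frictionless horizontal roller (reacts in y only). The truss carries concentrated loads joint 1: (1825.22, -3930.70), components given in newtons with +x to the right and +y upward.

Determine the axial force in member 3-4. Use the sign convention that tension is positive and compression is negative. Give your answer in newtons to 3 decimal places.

N=5 nodes, M=7 members, R=3 reactions → 2N=10, M+R=10
member 0 (0-1): L=5.9102, (cx,cy)=(0.3604,0.9328)
member 1 (0-2): L=4.8480, (cx,cy)=(1.0000,0.0000)
member 2 (1-2): L=6.1466, (cx,cy)=(0.4422,-0.8969)
member 3 (1-3): L=4.5647, (cx,cy)=(0.9977,-0.0684)
member 4 (2-3): L=5.5156, (cx,cy)=(0.3329,0.9430)
member 5 (2-4): L=4.3520, (cx,cy)=(1.0000,0.0000)
member 6 (3-4): L=5.7776, (cx,cy)=(0.4355,-0.9002)
solve A·x = −loads:
  F[0-1] = -2065.7327 N (compression)
  F[0-2] = +2569.7017 N (tension)
  F[1-2] = -2109.0277 N (compression)
  F[1-3] = -1640.9363 N (compression)
  F[2-3] = +2006.0295 N (tension)
  F[2-4] = +969.3376 N (tension)
  F[3-4] = -2225.9319 N (compression)
  Rx@0 = -1825.2200 N
  Ry@0 = +1926.9143 N
  Ry@4 = +2003.7857 N

-2225.932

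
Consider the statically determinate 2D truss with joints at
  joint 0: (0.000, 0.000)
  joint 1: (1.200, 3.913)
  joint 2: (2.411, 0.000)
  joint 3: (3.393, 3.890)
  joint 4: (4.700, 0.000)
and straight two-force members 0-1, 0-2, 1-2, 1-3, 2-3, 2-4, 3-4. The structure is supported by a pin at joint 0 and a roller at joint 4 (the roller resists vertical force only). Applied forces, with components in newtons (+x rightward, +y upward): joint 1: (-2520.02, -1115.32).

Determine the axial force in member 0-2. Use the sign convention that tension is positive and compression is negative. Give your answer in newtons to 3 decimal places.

N=5 nodes, M=7 members, R=3 reactions → 2N=10, M+R=10
member 0 (0-1): L=4.0929, (cx,cy)=(0.2932,0.9561)
member 1 (0-2): L=2.4110, (cx,cy)=(1.0000,0.0000)
member 2 (1-2): L=4.0961, (cx,cy)=(0.2956,-0.9553)
member 3 (1-3): L=2.1931, (cx,cy)=(0.9999,-0.0105)
member 4 (2-3): L=4.0120, (cx,cy)=(0.2448,0.9696)
member 5 (2-4): L=2.2890, (cx,cy)=(1.0000,0.0000)
member 6 (3-4): L=4.1037, (cx,cy)=(0.3185,-0.9479)
solve A·x = −loads:
  F[0-1] = -3063.2269 N (compression)
  F[0-2] = -1621.9035 N (compression)
  F[1-2] = +1886.4567 N (tension)
  F[1-3] = +1064.2376 N (tension)
  F[2-3] = -1858.6624 N (compression)
  F[2-4] = -609.2462 N (compression)
  F[3-4] = +1912.9022 N (tension)
  Rx@0 = +2520.0200 N
  Ry@0 = +2928.6081 N
  Ry@4 = -1813.2881 N

-1621.904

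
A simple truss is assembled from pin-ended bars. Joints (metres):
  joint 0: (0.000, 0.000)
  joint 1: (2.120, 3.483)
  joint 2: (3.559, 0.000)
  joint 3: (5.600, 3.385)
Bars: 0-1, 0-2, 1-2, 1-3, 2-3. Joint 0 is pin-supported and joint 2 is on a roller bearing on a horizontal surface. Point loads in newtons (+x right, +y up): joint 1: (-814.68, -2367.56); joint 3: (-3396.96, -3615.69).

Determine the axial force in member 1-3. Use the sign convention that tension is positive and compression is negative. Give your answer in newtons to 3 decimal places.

-1197.022

N=4 nodes, M=5 members, R=3 reactions → 2N=8, M+R=8
member 0 (0-1): L=4.0775, (cx,cy)=(0.5199,0.8542)
member 1 (0-2): L=3.5590, (cx,cy)=(1.0000,0.0000)
member 2 (1-2): L=3.7686, (cx,cy)=(0.3818,-0.9242)
member 3 (1-3): L=3.4814, (cx,cy)=(0.9996,-0.0281)
member 4 (2-3): L=3.9527, (cx,cy)=(0.5164,0.8564)
solve A·x = −loads:
  F[0-1] = -3408.9161 N (compression)
  F[0-2] = -2439.2376 N (compression)
  F[1-2] = +625.4518 N (tension)
  F[1-3] = -1197.0218 N (compression)
  F[2-3] = -4261.4355 N (compression)
  Rx@0 = +4211.6400 N
  Ry@0 = +2911.9235 N
  Ry@2 = +3071.3265 N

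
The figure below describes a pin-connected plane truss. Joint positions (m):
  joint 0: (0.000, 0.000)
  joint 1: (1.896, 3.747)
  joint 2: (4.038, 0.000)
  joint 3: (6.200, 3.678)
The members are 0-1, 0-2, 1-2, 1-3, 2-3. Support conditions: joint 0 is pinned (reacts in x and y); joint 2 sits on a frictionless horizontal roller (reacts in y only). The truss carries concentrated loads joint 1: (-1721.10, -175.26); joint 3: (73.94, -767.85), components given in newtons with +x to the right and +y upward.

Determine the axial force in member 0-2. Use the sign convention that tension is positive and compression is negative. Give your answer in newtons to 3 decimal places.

-1034.099

N=4 nodes, M=5 members, R=3 reactions → 2N=8, M+R=8
member 0 (0-1): L=4.1994, (cx,cy)=(0.4515,0.8923)
member 1 (0-2): L=4.0380, (cx,cy)=(1.0000,0.0000)
member 2 (1-2): L=4.3160, (cx,cy)=(0.4963,-0.8682)
member 3 (1-3): L=4.3046, (cx,cy)=(0.9999,-0.0160)
member 4 (2-3): L=4.2664, (cx,cy)=(0.5068,0.8621)
solve A·x = −loads:
  F[0-1] = -1357.8473 N (compression)
  F[0-2] = -1034.0990 N (compression)
  F[1-2] = +1184.0808 N (tension)
  F[1-3] = +520.4600 N (tension)
  F[2-3] = -881.0061 N (compression)
  Rx@0 = +1647.1600 N
  Ry@0 = +1211.5715 N
  Ry@2 = -268.4615 N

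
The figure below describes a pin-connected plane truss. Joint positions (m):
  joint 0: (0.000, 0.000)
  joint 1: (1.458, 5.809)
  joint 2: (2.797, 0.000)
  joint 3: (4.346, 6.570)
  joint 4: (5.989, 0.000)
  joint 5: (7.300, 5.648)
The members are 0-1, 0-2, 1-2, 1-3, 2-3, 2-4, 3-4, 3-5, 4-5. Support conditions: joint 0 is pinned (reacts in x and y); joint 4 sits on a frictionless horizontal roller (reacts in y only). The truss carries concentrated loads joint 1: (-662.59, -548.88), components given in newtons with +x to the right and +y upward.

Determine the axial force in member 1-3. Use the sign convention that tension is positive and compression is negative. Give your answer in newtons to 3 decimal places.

272.705

N=6 nodes, M=9 members, R=3 reactions → 2N=12, M+R=12
member 0 (0-1): L=5.9892, (cx,cy)=(0.2434,0.9699)
member 1 (0-2): L=2.7970, (cx,cy)=(1.0000,0.0000)
member 2 (1-2): L=5.9613, (cx,cy)=(0.2246,-0.9744)
member 3 (1-3): L=2.9866, (cx,cy)=(0.9670,0.2548)
member 4 (2-3): L=6.7501, (cx,cy)=(0.2295,0.9733)
member 5 (2-4): L=3.1920, (cx,cy)=(1.0000,0.0000)
member 6 (3-4): L=6.7723, (cx,cy)=(0.2426,-0.9701)
member 7 (3-5): L=3.0945, (cx,cy)=(0.9546,-0.2979)
member 8 (4-5): L=5.7982, (cx,cy)=(0.2261,0.9741)
solve A·x = −loads:
  F[0-1] = -1090.7468 N (compression)
  F[0-2] = -397.0596 N (compression)
  F[1-2] = +593.7106 N (tension)
  F[1-3] = +272.7050 N (tension)
  F[2-3] = -594.4021 N (compression)
  F[2-4] = -127.3020 N (compression)
  F[3-4] = +524.7292 N (tension)
  F[3-5] = -0.0000 N (compression)
  F[4-5] = +0.0000 N (tension)
  Rx@0 = +662.5900 N
  Ry@0 = +1057.9330 N
  Ry@4 = -509.0530 N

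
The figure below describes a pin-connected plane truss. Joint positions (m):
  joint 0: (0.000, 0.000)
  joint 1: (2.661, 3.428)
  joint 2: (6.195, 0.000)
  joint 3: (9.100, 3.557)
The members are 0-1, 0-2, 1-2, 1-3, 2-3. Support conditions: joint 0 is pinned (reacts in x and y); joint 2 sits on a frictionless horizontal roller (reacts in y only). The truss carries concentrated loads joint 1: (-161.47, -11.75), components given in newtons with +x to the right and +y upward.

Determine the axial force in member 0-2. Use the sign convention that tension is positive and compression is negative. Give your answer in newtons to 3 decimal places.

-86.909

N=4 nodes, M=5 members, R=3 reactions → 2N=8, M+R=8
member 0 (0-1): L=4.3396, (cx,cy)=(0.6132,0.7899)
member 1 (0-2): L=6.1950, (cx,cy)=(1.0000,0.0000)
member 2 (1-2): L=4.9234, (cx,cy)=(0.7178,-0.6963)
member 3 (1-3): L=6.4403, (cx,cy)=(0.9998,0.0200)
member 4 (2-3): L=4.5925, (cx,cy)=(0.6325,0.7745)
solve A·x = −loads:
  F[0-1] = -121.5951 N (compression)
  F[0-2] = -86.9090 N (compression)
  F[1-2] = +121.0787 N (tension)
  F[1-3] = -0.0000 N (compression)
  F[2-3] = +0.0000 N (tension)
  Rx@0 = +161.4700 N
  Ry@0 = +96.0522 N
  Ry@2 = -84.3022 N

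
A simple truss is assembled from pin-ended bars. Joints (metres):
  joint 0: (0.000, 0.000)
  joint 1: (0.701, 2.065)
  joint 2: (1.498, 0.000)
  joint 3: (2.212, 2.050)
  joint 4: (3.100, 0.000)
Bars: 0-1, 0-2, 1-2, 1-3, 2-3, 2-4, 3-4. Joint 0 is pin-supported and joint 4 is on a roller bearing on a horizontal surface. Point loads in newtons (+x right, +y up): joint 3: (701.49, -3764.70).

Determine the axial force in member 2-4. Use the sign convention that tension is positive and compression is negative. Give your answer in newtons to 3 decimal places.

N=5 nodes, M=7 members, R=3 reactions → 2N=10, M+R=10
member 0 (0-1): L=2.1807, (cx,cy)=(0.3215,0.9469)
member 1 (0-2): L=1.4980, (cx,cy)=(1.0000,0.0000)
member 2 (1-2): L=2.2135, (cx,cy)=(0.3601,-0.9329)
member 3 (1-3): L=1.5111, (cx,cy)=(1.0000,-0.0099)
member 4 (2-3): L=2.1708, (cx,cy)=(0.3289,0.9444)
member 5 (2-4): L=1.6020, (cx,cy)=(1.0000,0.0000)
member 6 (3-4): L=2.2341, (cx,cy)=(0.3975,-0.9176)
solve A·x = −loads:
  F[0-1] = -648.9584 N (compression)
  F[0-2] = +910.0980 N (tension)
  F[1-2] = +663.4593 N (tension)
  F[1-3] = -447.5210 N (compression)
  F[2-3] = -655.4262 N (compression)
  F[2-4] = +1364.5676 N (tension)
  F[3-4] = -3433.0314 N (compression)
  Rx@0 = -701.4900 N
  Ry@0 = +614.5158 N
  Ry@4 = +3150.1842 N

1364.568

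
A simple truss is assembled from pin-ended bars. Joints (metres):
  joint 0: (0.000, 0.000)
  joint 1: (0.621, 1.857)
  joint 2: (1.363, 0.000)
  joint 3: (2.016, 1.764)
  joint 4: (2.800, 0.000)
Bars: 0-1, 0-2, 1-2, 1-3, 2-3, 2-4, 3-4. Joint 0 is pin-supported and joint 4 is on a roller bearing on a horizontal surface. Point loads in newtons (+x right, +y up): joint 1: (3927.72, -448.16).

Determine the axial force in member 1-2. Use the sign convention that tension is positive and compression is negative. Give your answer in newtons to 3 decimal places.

N=5 nodes, M=7 members, R=3 reactions → 2N=10, M+R=10
member 0 (0-1): L=1.9581, (cx,cy)=(0.3171,0.9484)
member 1 (0-2): L=1.3630, (cx,cy)=(1.0000,0.0000)
member 2 (1-2): L=1.9998, (cx,cy)=(0.3710,-0.9286)
member 3 (1-3): L=1.3981, (cx,cy)=(0.9978,-0.0665)
member 4 (2-3): L=1.8810, (cx,cy)=(0.3472,0.9378)
member 5 (2-4): L=1.4370, (cx,cy)=(1.0000,0.0000)
member 6 (3-4): L=1.9304, (cx,cy)=(0.4061,-0.9138)
solve A·x = −loads:
  F[0-1] = +2378.9662 N (tension)
  F[0-2] = +3173.2383 N (tension)
  F[1-2] = -2757.8564 N (compression)
  F[1-3] = -2154.7196 N (compression)
  F[2-3] = +2730.8254 N (tension)
  F[2-4] = +1201.9180 N (tension)
  F[3-4] = -2959.3799 N (compression)
  Rx@0 = -3927.7200 N
  Ry@0 = -2256.1555 N
  Ry@4 = +2704.3155 N

-2757.856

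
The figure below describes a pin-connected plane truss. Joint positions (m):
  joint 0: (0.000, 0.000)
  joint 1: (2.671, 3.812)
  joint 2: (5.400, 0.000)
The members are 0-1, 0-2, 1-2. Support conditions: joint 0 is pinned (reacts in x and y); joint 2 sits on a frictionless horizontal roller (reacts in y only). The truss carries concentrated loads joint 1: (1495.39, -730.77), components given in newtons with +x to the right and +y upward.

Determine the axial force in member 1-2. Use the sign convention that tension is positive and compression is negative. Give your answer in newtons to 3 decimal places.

-1742.802

N=3 nodes, M=3 members, R=3 reactions → 2N=6, M+R=6
member 0 (0-1): L=4.6546, (cx,cy)=(0.5738,0.8190)
member 1 (0-2): L=5.4000, (cx,cy)=(1.0000,0.0000)
member 2 (1-2): L=4.6882, (cx,cy)=(0.5821,-0.8131)
solve A·x = −loads:
  F[0-1] = +838.0350 N (tension)
  F[0-2] = +1014.4943 N (tension)
  F[1-2] = -1742.8015 N (compression)
  Rx@0 = -1495.3900 N
  Ry@0 = -686.3251 N
  Ry@2 = +1417.0951 N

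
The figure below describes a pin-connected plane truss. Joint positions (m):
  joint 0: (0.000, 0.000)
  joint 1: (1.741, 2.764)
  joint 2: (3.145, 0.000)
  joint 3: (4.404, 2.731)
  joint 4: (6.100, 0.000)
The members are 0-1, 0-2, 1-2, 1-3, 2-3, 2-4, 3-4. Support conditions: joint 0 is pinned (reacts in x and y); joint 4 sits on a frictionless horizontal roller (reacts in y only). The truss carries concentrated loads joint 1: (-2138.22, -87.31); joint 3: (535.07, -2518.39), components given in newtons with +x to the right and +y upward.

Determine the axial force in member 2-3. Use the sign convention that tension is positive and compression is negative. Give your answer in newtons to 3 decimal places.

-1539.990

N=5 nodes, M=7 members, R=3 reactions → 2N=10, M+R=10
member 0 (0-1): L=3.2666, (cx,cy)=(0.5330,0.8461)
member 1 (0-2): L=3.1450, (cx,cy)=(1.0000,0.0000)
member 2 (1-2): L=3.1001, (cx,cy)=(0.4529,-0.8916)
member 3 (1-3): L=2.6632, (cx,cy)=(0.9999,-0.0124)
member 4 (2-3): L=3.0072, (cx,cy)=(0.4187,0.9081)
member 5 (2-4): L=2.9550, (cx,cy)=(1.0000,0.0000)
member 6 (3-4): L=3.2148, (cx,cy)=(0.5276,-0.8495)
solve A·x = −loads:
  F[0-1] = -1763.1822 N (compression)
  F[0-2] = -663.4311 N (compression)
  F[1-2] = +1568.6170 N (tension)
  F[1-3] = +488.1406 N (tension)
  F[2-3] = -1539.9898 N (compression)
  F[2-4] = +691.6951 N (tension)
  F[3-4] = -1311.1109 N (compression)
  Rx@0 = +1603.1500 N
  Ry@0 = +1491.8914 N
  Ry@4 = +1113.8086 N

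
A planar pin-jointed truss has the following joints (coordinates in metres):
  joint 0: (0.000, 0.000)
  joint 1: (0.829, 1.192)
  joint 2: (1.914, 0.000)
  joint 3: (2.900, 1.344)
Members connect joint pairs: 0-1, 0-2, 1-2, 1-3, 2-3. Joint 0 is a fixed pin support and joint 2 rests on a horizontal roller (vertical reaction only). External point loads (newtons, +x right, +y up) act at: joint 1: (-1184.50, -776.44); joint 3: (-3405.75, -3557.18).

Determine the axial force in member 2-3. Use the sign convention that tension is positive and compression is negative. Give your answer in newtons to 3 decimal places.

-4335.194

N=4 nodes, M=5 members, R=3 reactions → 2N=8, M+R=8
member 0 (0-1): L=1.4519, (cx,cy)=(0.5710,0.8210)
member 1 (0-2): L=1.9140, (cx,cy)=(1.0000,0.0000)
member 2 (1-2): L=1.6119, (cx,cy)=(0.6731,-0.7395)
member 3 (1-3): L=2.0766, (cx,cy)=(0.9973,0.0732)
member 4 (2-3): L=1.6669, (cx,cy)=(0.5915,0.8063)
solve A·x = −loads:
  F[0-1] = -2115.5799 N (compression)
  F[0-2] = -3382.3309 N (compression)
  F[1-2] = +1215.1754 N (tension)
  F[1-3] = -843.6604 N (compression)
  F[2-3] = -4335.1942 N (compression)
  Rx@0 = +4590.2500 N
  Ry@0 = +1736.8390 N
  Ry@2 = +2596.7810 N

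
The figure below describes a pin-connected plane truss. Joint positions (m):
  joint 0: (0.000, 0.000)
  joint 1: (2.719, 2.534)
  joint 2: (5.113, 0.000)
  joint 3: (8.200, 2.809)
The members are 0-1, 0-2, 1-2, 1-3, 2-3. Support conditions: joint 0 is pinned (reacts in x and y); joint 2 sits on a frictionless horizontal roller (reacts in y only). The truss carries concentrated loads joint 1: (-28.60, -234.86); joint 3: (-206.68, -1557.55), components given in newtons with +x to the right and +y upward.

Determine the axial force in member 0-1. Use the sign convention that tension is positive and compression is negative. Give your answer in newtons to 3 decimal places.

1030.671

N=4 nodes, M=5 members, R=3 reactions → 2N=8, M+R=8
member 0 (0-1): L=3.7167, (cx,cy)=(0.7316,0.6818)
member 1 (0-2): L=5.1130, (cx,cy)=(1.0000,0.0000)
member 2 (1-2): L=3.4860, (cx,cy)=(0.6867,-0.7269)
member 3 (1-3): L=5.4879, (cx,cy)=(0.9987,0.0501)
member 4 (2-3): L=4.1737, (cx,cy)=(0.7396,0.6730)
solve A·x = −loads:
  F[0-1] = +1030.6712 N (tension)
  F[0-2] = -989.2738 N (compression)
  F[1-2] = -1179.8485 N (compression)
  F[1-3] = +1594.8483 N (tension)
  F[2-3] = -2433.0210 N (compression)
  Rx@0 = +235.2800 N
  Ry@0 = -702.6923 N
  Ry@2 = +2495.1023 N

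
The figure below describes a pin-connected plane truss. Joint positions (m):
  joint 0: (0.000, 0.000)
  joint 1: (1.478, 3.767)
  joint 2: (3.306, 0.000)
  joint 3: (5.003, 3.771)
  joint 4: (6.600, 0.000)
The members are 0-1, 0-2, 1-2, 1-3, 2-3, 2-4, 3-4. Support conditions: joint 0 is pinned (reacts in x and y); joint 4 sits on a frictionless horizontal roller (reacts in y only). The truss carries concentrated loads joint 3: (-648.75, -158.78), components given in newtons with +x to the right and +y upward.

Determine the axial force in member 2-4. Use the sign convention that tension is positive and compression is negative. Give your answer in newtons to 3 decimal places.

-106.006

N=5 nodes, M=7 members, R=3 reactions → 2N=10, M+R=10
member 0 (0-1): L=4.0466, (cx,cy)=(0.3652,0.9309)
member 1 (0-2): L=3.3060, (cx,cy)=(1.0000,0.0000)
member 2 (1-2): L=4.1871, (cx,cy)=(0.4366,-0.8997)
member 3 (1-3): L=3.5250, (cx,cy)=(1.0000,0.0011)
member 4 (2-3): L=4.1352, (cx,cy)=(0.4104,0.9119)
member 5 (2-4): L=3.2940, (cx,cy)=(1.0000,0.0000)
member 6 (3-4): L=4.0952, (cx,cy)=(0.3900,-0.9208)
solve A·x = −loads:
  F[0-1] = -439.4537 N (compression)
  F[0-2] = -488.2408 N (compression)
  F[1-2] = +454.2628 N (tension)
  F[1-3] = -358.8306 N (compression)
  F[2-3] = -448.1602 N (compression)
  F[2-4] = -106.0059 N (compression)
  F[3-4] = +271.8334 N (tension)
  Rx@0 = +648.7500 N
  Ry@0 = +409.0921 N
  Ry@4 = -250.3121 N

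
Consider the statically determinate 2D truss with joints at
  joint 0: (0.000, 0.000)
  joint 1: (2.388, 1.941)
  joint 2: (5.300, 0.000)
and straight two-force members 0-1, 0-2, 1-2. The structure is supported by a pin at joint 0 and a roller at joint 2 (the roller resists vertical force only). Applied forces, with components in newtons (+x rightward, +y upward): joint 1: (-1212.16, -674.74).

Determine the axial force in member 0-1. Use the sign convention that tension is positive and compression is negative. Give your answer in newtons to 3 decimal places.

N=3 nodes, M=3 members, R=3 reactions → 2N=6, M+R=6
member 0 (0-1): L=3.0773, (cx,cy)=(0.7760,0.6307)
member 1 (0-2): L=5.3000, (cx,cy)=(1.0000,0.0000)
member 2 (1-2): L=3.4996, (cx,cy)=(0.8321,-0.5546)
solve A·x = −loads:
  F[0-1] = -1291.5795 N (compression)
  F[0-2] = -209.9012 N (compression)
  F[1-2] = +252.2565 N (tension)
  Rx@0 = +1212.1600 N
  Ry@0 = +814.6501 N
  Ry@2 = -139.9101 N

-1291.579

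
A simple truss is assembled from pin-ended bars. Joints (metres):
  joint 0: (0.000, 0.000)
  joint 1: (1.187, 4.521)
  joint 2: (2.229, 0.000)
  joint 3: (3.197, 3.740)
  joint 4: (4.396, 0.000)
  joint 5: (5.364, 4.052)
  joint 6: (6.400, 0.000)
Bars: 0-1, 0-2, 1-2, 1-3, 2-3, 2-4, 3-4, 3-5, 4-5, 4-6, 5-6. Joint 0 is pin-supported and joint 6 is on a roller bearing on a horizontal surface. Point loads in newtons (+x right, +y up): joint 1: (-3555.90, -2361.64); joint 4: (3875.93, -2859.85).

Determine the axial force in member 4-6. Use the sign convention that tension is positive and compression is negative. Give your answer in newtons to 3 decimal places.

-28.007

N=7 nodes, M=11 members, R=3 reactions → 2N=14, M+R=14
member 0 (0-1): L=4.6742, (cx,cy)=(0.2539,0.9672)
member 1 (0-2): L=2.2290, (cx,cy)=(1.0000,0.0000)
member 2 (1-2): L=4.6395, (cx,cy)=(0.2246,-0.9745)
member 3 (1-3): L=2.1564, (cx,cy)=(0.9321,-0.3622)
member 4 (2-3): L=3.8632, (cx,cy)=(0.2506,0.9681)
member 5 (2-4): L=2.1670, (cx,cy)=(1.0000,0.0000)
member 6 (3-4): L=3.9275, (cx,cy)=(0.3053,-0.9523)
member 7 (3-5): L=2.1893, (cx,cy)=(0.9898,0.1425)
member 8 (4-5): L=4.1660, (cx,cy)=(0.2324,0.9726)
member 9 (4-6): L=2.0040, (cx,cy)=(1.0000,0.0000)
member 10 (5-6): L=4.1823, (cx,cy)=(0.2477,-0.9688)
solve A·x = −loads:
  F[0-1] = -5511.7124 N (compression)
  F[0-2] = +1719.7055 N (tension)
  F[1-2] = +2402.6227 N (tension)
  F[1-3] = +1734.3625 N (tension)
  F[2-3] = -2418.3911 N (compression)
  F[2-4] = +2865.2837 N (tension)
  F[3-4] = +3126.7338 N (tension)
  F[3-5] = +56.6836 N (tension)
  F[4-5] = -120.9277 N (compression)
  F[4-6] = -28.0068 N (compression)
  F[5-6] = +113.0638 N (tension)
  Rx@0 = -320.0300 N
  Ry@0 = +5331.0301 N
  Ry@6 = -109.5401 N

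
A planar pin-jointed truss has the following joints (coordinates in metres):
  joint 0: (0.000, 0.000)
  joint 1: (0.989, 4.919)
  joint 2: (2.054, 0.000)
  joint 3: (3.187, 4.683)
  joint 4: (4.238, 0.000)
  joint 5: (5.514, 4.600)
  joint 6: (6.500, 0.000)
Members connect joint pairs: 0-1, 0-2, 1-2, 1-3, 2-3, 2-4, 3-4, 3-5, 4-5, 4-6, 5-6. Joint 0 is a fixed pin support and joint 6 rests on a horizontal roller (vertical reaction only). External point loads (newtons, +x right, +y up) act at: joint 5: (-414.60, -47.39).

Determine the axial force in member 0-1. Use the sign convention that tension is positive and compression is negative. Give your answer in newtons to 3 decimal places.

N=7 nodes, M=11 members, R=3 reactions → 2N=14, M+R=14
member 0 (0-1): L=5.0174, (cx,cy)=(0.1971,0.9804)
member 1 (0-2): L=2.0540, (cx,cy)=(1.0000,0.0000)
member 2 (1-2): L=5.0330, (cx,cy)=(0.2116,-0.9774)
member 3 (1-3): L=2.2106, (cx,cy)=(0.9943,-0.1068)
member 4 (2-3): L=4.8181, (cx,cy)=(0.2352,0.9720)
member 5 (2-4): L=2.1840, (cx,cy)=(1.0000,0.0000)
member 6 (3-4): L=4.7995, (cx,cy)=(0.2190,-0.9757)
member 7 (3-5): L=2.3285, (cx,cy)=(0.9994,-0.0356)
member 8 (4-5): L=4.7737, (cx,cy)=(0.2673,0.9636)
member 9 (4-6): L=2.2620, (cx,cy)=(1.0000,0.0000)
member 10 (5-6): L=4.7045, (cx,cy)=(0.2096,-0.9778)
solve A·x = −loads:
  F[0-1] = -306.6134 N (compression)
  F[0-2] = -354.1626 N (compression)
  F[1-2] = +321.6800 N (tension)
  F[1-3] = -129.2450 N (compression)
  F[2-3] = -323.4663 N (compression)
  F[2-4] = -210.0291 N (compression)
  F[3-4] = +318.0998 N (tension)
  F[3-5] = -274.4033 N (compression)
  F[4-5] = -322.0991 N (compression)
  F[4-6] = -54.2746 N (compression)
  F[5-6] = +258.9594 N (tension)
  Rx@0 = +414.6000 N
  Ry@0 = +300.5979 N
  Ry@6 = -253.2079 N

-306.613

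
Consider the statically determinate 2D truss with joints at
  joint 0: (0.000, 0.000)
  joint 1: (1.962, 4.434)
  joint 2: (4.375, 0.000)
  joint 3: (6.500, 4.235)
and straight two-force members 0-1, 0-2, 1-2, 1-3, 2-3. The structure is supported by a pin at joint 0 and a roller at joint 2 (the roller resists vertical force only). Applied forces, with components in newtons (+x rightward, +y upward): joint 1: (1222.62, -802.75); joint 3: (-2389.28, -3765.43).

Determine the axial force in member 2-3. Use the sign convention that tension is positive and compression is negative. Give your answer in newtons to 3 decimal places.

N=4 nodes, M=5 members, R=3 reactions → 2N=8, M+R=8
member 0 (0-1): L=4.8487, (cx,cy)=(0.4046,0.9145)
member 1 (0-2): L=4.3750, (cx,cy)=(1.0000,0.0000)
member 2 (1-2): L=5.0481, (cx,cy)=(0.4780,-0.8784)
member 3 (1-3): L=4.5424, (cx,cy)=(0.9990,-0.0438)
member 4 (2-3): L=4.7382, (cx,cy)=(0.4485,0.8938)
solve A·x = −loads:
  F[0-1] = +341.6796 N (tension)
  F[0-2] = -1304.9190 N (compression)
  F[1-2] = -1245.2312 N (compression)
  F[1-3] = -489.6039 N (compression)
  F[2-3] = -4236.8634 N (compression)
  Rx@0 = +1166.6600 N
  Ry@0 = -312.4570 N
  Ry@2 = +4880.6370 N

-4236.863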